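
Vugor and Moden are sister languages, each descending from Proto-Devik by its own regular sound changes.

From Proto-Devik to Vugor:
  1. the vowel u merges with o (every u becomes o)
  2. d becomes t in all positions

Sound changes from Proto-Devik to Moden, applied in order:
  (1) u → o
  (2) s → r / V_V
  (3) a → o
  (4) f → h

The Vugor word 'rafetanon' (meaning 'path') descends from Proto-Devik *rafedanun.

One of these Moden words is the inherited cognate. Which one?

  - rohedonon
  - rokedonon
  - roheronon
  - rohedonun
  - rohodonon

rohedonon

Moden: start from *rafedanun.
  rule 1 (vowel merger): rafedanun → rafedanon
  rule 2: no change — rafedanon
  rule 3 (vowel merger): rafedanon → rofedonon
  rule 4 (unconditioned shift): rofedonon → rohedonon
  ⇒ Moden rohedonon
Among the options, 'rohedonon' alone shows every Moden change applied in order.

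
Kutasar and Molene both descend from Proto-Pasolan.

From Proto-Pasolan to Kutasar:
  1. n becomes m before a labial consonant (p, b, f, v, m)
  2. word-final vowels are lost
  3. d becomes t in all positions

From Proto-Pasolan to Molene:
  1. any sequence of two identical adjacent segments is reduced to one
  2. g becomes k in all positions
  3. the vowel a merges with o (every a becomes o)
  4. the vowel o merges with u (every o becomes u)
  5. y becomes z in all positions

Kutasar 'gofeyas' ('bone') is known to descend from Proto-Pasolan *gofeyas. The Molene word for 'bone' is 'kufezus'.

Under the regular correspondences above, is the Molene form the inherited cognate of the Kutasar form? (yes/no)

Derive the expected Molene reflex of *gofeyas:
Molene: *gofeyas > kofeyas > kofeyos > kufeyus > kufezus  (by unconditioned shift, vowel merger, vowel merger, unconditioned shift)
Molene 'kufezus' matches the regular reflex exactly, so the pair is cognate.

yes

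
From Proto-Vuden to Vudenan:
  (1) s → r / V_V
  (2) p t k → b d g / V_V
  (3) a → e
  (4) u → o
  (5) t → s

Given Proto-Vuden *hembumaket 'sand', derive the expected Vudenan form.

Vudenan: *hembumaket
  hembumaket (rule 1 does not apply)
  hembumaket → hembumaget   [intervocalic voicing]
  hembumaget → hembumeget   [vowel merger]
  hembumeget → hembomeget   [vowel merger]
  hembomeget → hembomeges   [unconditioned shift]
  giving Vudenan hembomeges.

hembomeges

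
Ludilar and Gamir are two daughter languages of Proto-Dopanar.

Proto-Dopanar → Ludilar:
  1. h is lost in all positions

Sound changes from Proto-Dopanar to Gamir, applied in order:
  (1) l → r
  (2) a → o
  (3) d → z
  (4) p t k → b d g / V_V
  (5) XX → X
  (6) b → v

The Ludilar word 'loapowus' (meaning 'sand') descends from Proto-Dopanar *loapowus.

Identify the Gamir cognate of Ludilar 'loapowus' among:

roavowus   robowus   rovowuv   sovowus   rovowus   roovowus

rovowus

Gamir: start from *loapowus.
  rule 1 (unconditioned shift): loapowus → roapowus
  rule 2 (vowel merger): roapowus → roopowus
  rule 3: no change — roopowus
  rule 4 (intervocalic voicing): roopowus → roobowus
  rule 5 (degemination): roobowus → robowus
  rule 6 (unconditioned shift): robowus → rovowus
  ⇒ Gamir rovowus
Among the options, 'rovowus' alone shows every Gamir change applied in order.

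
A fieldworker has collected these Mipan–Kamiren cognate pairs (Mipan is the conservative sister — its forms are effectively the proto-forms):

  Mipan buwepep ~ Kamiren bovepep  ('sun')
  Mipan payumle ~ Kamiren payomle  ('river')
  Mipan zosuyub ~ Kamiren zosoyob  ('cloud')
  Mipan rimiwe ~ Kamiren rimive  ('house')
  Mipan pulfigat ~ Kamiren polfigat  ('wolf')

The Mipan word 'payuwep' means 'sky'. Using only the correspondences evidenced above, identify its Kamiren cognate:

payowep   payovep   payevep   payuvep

payovep

buwepep ~ bovepep, zosuyub ~ zosoyob — Mipan u corresponds to Kamiren o after a consonant, before a consonant other than r, m, n, p, b, f, v.
buwepep ~ bovepep, rimiwe ~ rimive — Mipan w corresponds to Kamiren v between vowels (before a front vowel).
Applying these to Mipan 'payuwep':
  payuwep → payowep   (u→o after a consonant, before a consonant other than r, m, n, p, b, f, v)
  payowep → payovep   (w→v between vowels (before a front vowel))
So the Kamiren cognate is 'payovep'.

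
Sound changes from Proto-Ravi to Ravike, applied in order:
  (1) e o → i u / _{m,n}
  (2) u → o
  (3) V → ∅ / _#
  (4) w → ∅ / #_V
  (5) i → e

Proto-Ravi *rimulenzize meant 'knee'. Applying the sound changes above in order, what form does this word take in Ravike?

remolenzez

Ravike: start from *rimulenzize.
  rule 1 (pre-nasal raising): rimulenzize → rimulinzize
  rule 2 (vowel merger): rimulinzize → rimolinzize
  rule 3 (apocope): rimolinzize → rimolinziz
  rule 4: no change — rimolinziz
  rule 5 (vowel merger): rimolinziz → remolenzez
  ⇒ Ravike remolenzez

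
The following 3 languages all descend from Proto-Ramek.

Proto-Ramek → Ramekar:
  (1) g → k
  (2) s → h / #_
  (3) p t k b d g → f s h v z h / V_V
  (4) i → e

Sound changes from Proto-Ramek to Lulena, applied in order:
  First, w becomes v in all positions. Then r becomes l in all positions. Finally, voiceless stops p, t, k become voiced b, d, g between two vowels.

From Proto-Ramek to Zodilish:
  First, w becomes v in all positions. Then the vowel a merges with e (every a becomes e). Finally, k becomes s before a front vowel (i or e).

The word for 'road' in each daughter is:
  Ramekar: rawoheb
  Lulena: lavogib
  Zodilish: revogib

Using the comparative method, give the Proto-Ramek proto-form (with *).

*rawogib

Position 6: Ramekar has e, Lulena has i, Zodilish has i. Lulena preserves i here (none of its changes turn any other segment into i), so the proto-segment is *i.
Position 1: Ramekar has r, Lulena has l, Zodilish has r. Ramekar preserves r here (none of its changes turn any other segment into r), so the proto-segment is *r.
Position 3: Ramekar has w, Lulena has v, Zodilish has v. Ramekar preserves w here (none of its changes turn any other segment into w), so the proto-segment is *w.
Continuing position by position gives *rawogib; check it forward:
Ramekar: *rawogib
  rawogib → rawokib   [unconditioned shift]
  rawokib (rule 2 does not apply)
  rawokib → rawohib   [intervocalic lenition]
  rawohib → rawoheb   [vowel merger]
  giving Ramekar rawoheb.
Lulena: *rawogib
  rawogib → ravogib   [unconditioned shift]
  ravogib → lavogib   [unconditioned shift]
  lavogib (rule 3 does not apply)
  giving Lulena lavogib.
Zodilish: start from *rawogib.
  rule 1 (unconditioned shift): rawogib → ravogib
  rule 2 (vowel merger): ravogib → revogib
  rule 3: no change — revogib
  ⇒ Zodilish revogib
Only *rawogib yields all of Ramekar rawoheb, Lulena lavogib, Zodilish revogib.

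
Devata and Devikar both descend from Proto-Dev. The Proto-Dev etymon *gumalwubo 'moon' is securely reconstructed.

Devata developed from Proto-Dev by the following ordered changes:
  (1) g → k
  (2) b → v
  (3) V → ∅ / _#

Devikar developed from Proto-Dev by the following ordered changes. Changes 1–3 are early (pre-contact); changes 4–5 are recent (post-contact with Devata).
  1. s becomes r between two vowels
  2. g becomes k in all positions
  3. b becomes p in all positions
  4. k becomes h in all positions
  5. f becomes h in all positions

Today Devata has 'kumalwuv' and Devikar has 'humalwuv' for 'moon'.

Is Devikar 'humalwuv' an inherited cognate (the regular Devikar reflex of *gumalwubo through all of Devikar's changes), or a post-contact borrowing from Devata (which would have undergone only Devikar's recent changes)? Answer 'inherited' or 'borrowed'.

If inherited, *gumalwubo would pass through all of Devikar's changes:
Devikar: start from *gumalwubo.
  rule 1: no change — gumalwubo
  rule 2 (unconditioned shift): gumalwubo → kumalwubo
  rule 3 (unconditioned shift): kumalwubo → kumalwupo
  rule 4 (unconditioned shift): kumalwupo → humalwupo
  rule 5: no change — humalwupo
  ⇒ Devikar humalwupo
If borrowed from Devata 'kumalwuv' after the early changes, it would undergo only the recent ones:
  rule 4 (unconditioned shift): kumalwuv → humalwuv
  rule 5 (unconditioned shift): no change (humalwuv)
  ⇒ as a loan: humalwuv
Devikar 'humalwuv' matches the loan outcome 'humalwuv', not the inherited 'humalwupo' — it skipped the early Devikar changes, so it was borrowed from Devata.

borrowed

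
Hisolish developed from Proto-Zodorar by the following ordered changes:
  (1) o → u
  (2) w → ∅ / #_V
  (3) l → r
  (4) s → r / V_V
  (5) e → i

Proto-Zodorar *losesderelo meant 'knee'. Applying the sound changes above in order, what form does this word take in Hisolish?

rurisdiriru

Hisolish: *losesderelo
  losesderelo → lusesderelu   [vowel merger]
  lusesderelu (rule 2 does not apply)
  lusesderelu → rusesdereru   [unconditioned shift]
  rusesdereru → ruresdereru   [rhotacism]
  ruresdereru → rurisdiriru   [vowel merger]
  giving Hisolish rurisdiriru.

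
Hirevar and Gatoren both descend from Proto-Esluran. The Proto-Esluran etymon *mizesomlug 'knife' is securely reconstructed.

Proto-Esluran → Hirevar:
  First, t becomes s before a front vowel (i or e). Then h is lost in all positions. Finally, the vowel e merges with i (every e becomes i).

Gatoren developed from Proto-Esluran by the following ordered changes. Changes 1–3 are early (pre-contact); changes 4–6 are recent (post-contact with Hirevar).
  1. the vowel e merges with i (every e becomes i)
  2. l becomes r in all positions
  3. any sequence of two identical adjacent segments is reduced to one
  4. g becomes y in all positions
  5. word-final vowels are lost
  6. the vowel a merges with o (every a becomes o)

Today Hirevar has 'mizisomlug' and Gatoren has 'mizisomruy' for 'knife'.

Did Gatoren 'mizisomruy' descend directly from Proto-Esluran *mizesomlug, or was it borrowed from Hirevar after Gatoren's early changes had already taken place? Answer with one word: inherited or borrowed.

If inherited, *mizesomlug would pass through all of Gatoren's changes:
Gatoren: *mizesomlug
  mizesomlug → mizisomlug   [vowel merger]
  mizisomlug → mizisomrug   [unconditioned shift]
  mizisomrug (rule 3 does not apply)
  mizisomrug → mizisomruy   [unconditioned shift]
  mizisomruy (rule 5 does not apply)
  mizisomruy (rule 6 does not apply)
  giving Gatoren mizisomruy.
If borrowed from Hirevar 'mizisomlug' after the early changes, it would undergo only the recent ones:
  rule 4 (unconditioned shift): mizisomlug → mizisomluy
  rule 5 (apocope): no change (mizisomluy)
  rule 6 (vowel merger): no change (mizisomluy)
  ⇒ as a loan: mizisomluy
Gatoren 'mizisomruy' matches the inherited outcome exactly, so it is an inherited cognate, not a loan.

inherited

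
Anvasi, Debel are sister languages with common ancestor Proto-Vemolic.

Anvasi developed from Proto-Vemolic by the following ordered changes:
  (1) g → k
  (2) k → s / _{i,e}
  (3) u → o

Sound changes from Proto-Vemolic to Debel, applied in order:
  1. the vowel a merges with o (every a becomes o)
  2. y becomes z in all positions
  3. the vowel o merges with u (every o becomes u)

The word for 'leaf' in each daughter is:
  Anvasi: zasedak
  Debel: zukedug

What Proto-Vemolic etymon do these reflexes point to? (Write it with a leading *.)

Position 3: Anvasi has s, Debel has k. Debel preserves k here (none of its changes turn any other segment into k), so the proto-segment is *k.
Position 6: Anvasi has a, Debel has u. Anvasi preserves a here (none of its changes turn any other segment into a), so the proto-segment is *a.
Continuing position by position gives *zakedag; check it forward:
Anvasi: *zakedag > zakedak > zasedak  (by unconditioned shift, palatalisation)
Debel: start from *zakedag.
  rule 1 (vowel merger): zakedag → zokedog
  rule 2: no change — zokedog
  rule 3 (vowel merger): zokedog → zukedug
  ⇒ Debel zukedug
No other proto-form is consistent with every reflex, so the reconstruction is *zakedag.

*zakedag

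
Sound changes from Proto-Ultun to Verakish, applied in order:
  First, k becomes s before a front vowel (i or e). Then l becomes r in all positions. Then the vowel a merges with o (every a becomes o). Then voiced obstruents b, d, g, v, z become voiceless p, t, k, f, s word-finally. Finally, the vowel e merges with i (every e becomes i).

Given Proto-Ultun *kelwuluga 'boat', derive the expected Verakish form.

sirwurugo

Verakish: *kelwuluga
  kelwuluga → selwuluga   [palatalisation]
  selwuluga → serwuruga   [unconditioned shift]
  serwuruga → serwurugo   [vowel merger]
  serwurugo (rule 4 does not apply)
  serwurugo → sirwurugo   [vowel merger]
  giving Verakish sirwurugo.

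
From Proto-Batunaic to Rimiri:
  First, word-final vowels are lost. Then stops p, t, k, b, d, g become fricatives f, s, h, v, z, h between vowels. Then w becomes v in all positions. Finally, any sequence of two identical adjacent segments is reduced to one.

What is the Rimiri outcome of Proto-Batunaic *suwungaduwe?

suvungazuv

Rimiri: *suwungaduwe
  suwungaduwe → suwungaduw   [apocope]
  suwungaduw → suwungazuw   [intervocalic lenition]
  suwungazuw → suvungazuv   [unconditioned shift]
  suvungazuv (rule 4 does not apply)
  giving Rimiri suvungazuv.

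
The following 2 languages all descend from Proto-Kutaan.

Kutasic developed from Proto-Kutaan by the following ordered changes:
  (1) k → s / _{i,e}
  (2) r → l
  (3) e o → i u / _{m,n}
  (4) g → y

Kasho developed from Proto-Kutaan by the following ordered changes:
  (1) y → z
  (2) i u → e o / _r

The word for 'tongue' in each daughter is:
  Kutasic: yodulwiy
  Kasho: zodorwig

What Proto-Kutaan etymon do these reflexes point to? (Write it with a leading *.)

*yodurwig

Position 1: Kutasic has y, Kasho has z. Taking the neighbouring segments as reconstructed: Kutasic y could go back to *g or *y; Kasho z could go back to *z or *y — the one source consistent with every daughter is *y.
Position 5: Kutasic has l, Kasho has r. Kasho preserves r here (none of its changes turn any other segment into r), so the proto-segment is *r.
Position 4: Kutasic has u, Kasho has o. Taking the neighbouring segments as reconstructed: Kutasic u can only go back to *u; Kasho o could go back to *o or *u — the one source consistent with every daughter is *u.
Verify the candidate proto-form against each daughter:
Kutasic: start from *yodurwig.
  rule 1: no change — yodurwig
  rule 2 (unconditioned shift): yodurwig → yodulwig
  rule 3: no change — yodulwig
  rule 4 (unconditioned shift): yodulwig → yodulwiy
  ⇒ Kutasic yodulwiy
Kasho: *yodurwig > zodurwig > zodorwig  (by unconditioned shift, pre-rhotic lowering)
Only *yodurwig yields all of Kutasic yodulwiy, Kasho zodorwig.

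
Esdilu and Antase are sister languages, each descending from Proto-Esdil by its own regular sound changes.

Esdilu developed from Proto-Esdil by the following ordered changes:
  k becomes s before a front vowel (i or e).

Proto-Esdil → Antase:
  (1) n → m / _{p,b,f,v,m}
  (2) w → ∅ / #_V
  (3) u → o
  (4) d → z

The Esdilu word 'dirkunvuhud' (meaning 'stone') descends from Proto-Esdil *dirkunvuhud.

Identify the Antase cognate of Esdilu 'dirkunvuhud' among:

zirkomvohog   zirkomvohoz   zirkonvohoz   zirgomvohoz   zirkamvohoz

Antase: *dirkunvuhud
  dirkunvuhud → dirkumvuhud   [nasal place assimilation]
  dirkumvuhud (rule 2 does not apply)
  dirkumvuhud → dirkomvohod   [vowel merger]
  dirkomvohod → zirkomvohoz   [unconditioned shift]
  giving Antase zirkomvohoz.
Only 'zirkomvohoz' matches the regular Antase development of *dirkunvuhud.

zirkomvohoz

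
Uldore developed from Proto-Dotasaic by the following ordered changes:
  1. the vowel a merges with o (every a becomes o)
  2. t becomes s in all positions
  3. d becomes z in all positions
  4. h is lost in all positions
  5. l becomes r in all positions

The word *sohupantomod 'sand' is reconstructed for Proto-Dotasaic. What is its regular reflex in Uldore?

souponsomoz

Uldore: *sohupantomod > sohupontomod > sohuponsomod > sohuponsomoz > souponsomoz  (by vowel merger, unconditioned shift, unconditioned shift, h-loss)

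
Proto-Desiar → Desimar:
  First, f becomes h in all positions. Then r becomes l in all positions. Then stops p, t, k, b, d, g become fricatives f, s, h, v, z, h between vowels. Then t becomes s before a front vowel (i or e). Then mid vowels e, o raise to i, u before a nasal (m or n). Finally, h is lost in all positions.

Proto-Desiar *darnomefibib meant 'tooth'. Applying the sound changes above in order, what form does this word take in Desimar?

Desimar: start from *darnomefibib.
  rule 1 (unconditioned shift): darnomefibib → darnomehibib
  rule 2 (unconditioned shift): darnomehibib → dalnomehibib
  rule 3 (intervocalic lenition): dalnomehibib → dalnomehivib
  rule 4: no change — dalnomehivib
  rule 5 (pre-nasal raising): dalnomehivib → dalnumehivib
  rule 6 (h-loss): dalnumehivib → dalnumeivib
  ⇒ Desimar dalnumeivib

dalnumeivib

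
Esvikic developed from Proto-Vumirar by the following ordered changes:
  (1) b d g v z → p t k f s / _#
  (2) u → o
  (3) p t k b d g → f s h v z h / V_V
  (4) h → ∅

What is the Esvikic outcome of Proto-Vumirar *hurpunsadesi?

Esvikic: start from *hurpunsadesi.
  rule 1: no change — hurpunsadesi
  rule 2 (vowel merger): hurpunsadesi → horponsadesi
  rule 3 (intervocalic lenition): horponsadesi → horponsazesi
  rule 4 (h-loss): horponsazesi → orponsazesi
  ⇒ Esvikic orponsazesi

orponsazesi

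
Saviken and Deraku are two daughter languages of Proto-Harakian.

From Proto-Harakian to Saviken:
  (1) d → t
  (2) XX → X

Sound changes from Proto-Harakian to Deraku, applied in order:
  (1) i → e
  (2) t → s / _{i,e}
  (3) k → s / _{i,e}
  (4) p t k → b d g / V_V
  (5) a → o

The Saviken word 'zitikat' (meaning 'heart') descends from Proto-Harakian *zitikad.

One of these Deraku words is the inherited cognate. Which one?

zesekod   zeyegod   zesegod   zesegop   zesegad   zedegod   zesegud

Deraku: start from *zitikad.
  rule 1 (vowel merger): zitikad → zetekad
  rule 2 (palatalisation): zetekad → zesekad
  rule 3: no change — zesekad
  rule 4 (intervocalic voicing): zesekad → zesegad
  rule 5 (vowel merger): zesegad → zesegod
  ⇒ Deraku zesegod
Among the options, 'zesegod' alone shows every Deraku change applied in order.

zesegod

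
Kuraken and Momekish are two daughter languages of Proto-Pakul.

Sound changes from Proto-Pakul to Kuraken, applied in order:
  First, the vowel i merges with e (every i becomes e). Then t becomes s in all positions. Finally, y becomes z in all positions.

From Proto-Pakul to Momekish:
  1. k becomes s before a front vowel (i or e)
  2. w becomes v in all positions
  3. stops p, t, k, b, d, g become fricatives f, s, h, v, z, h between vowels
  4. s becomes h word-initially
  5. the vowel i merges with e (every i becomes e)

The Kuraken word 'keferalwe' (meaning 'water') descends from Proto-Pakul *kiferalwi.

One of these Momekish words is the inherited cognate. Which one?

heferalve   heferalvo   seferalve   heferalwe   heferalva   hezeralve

Momekish: *kiferalwi
  kiferalwi → siferalwi   [palatalisation]
  siferalwi → siferalvi   [unconditioned shift]
  siferalvi (rule 3 does not apply)
  siferalvi → hiferalvi   [debuccalisation]
  hiferalvi → heferalve   [vowel merger]
  giving Momekish heferalve.
The other candidates each miss or misapply at least one Momekish change.

heferalve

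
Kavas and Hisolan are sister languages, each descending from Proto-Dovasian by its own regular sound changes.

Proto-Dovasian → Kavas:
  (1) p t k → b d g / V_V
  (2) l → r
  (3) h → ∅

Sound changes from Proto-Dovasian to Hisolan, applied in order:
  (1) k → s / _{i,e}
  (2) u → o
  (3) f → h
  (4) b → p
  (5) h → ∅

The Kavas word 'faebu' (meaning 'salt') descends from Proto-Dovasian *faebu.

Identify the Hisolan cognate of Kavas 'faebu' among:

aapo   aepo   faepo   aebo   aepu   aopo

Hisolan: *faebu > faebo > haebo > haepo > aepo  (by vowel merger, unconditioned shift, unconditioned shift, h-loss)

aepo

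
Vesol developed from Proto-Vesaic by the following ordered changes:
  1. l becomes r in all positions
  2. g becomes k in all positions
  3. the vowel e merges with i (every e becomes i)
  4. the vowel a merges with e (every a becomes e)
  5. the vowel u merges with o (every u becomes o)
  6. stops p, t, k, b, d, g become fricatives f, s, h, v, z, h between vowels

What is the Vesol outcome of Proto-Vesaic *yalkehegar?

yerkihiher

Vesol: *yalkehegar > yarkehegar > yarkehekar > yarkihikar > yerkihiker > yerkihiher  (by unconditioned shift, unconditioned shift, vowel merger, vowel merger, intervocalic lenition)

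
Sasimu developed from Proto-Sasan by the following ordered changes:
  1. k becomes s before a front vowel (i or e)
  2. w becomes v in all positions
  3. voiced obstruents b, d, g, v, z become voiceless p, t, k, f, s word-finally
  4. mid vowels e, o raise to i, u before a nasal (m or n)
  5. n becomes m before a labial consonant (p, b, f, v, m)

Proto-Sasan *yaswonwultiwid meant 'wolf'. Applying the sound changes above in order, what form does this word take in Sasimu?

Sasimu: *yaswonwultiwid
  yaswonwultiwid (rule 1 does not apply)
  yaswonwultiwid → yasvonvultivid   [unconditioned shift]
  yasvonvultivid → yasvonvultivit   [final devoicing]
  yasvonvultivit → yasvunvultivit   [pre-nasal raising]
  yasvunvultivit → yasvumvultivit   [nasal place assimilation]
  giving Sasimu yasvumvultivit.

yasvumvultivit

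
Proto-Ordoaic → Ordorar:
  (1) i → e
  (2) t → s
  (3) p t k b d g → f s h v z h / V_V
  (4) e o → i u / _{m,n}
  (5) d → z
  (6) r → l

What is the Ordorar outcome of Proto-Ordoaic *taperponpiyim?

safelpunpeyim

Ordorar: *taperponpiyim > taperponpeyem > saperponpeyem > saferponpeyem > saferpunpeyim > safelpunpeyim  (by vowel merger, unconditioned shift, intervocalic lenition, pre-nasal raising, unconditioned shift)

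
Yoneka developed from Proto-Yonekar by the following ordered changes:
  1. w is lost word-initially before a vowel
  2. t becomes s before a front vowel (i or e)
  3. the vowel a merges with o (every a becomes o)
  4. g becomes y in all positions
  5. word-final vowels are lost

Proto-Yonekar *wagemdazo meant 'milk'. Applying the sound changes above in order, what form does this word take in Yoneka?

oyemdoz

Yoneka: *wagemdazo > agemdazo > ogemdozo > oyemdozo > oyemdoz  (by glide loss, vowel merger, unconditioned shift, apocope)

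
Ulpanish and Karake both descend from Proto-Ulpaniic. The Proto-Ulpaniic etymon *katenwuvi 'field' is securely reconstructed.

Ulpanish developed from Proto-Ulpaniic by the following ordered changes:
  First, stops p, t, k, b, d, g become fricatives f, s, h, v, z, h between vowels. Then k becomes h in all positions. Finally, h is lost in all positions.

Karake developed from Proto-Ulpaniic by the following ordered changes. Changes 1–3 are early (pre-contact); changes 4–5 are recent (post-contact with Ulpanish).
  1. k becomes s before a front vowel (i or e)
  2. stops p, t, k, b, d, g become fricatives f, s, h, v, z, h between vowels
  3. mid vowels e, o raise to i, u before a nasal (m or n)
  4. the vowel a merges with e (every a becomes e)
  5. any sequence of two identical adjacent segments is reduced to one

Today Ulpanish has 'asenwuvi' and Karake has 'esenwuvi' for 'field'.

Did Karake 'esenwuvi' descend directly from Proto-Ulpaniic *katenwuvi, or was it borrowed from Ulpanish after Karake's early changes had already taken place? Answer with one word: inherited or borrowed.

If inherited, *katenwuvi would pass through all of Karake's changes:
Karake: start from *katenwuvi.
  rule 1: no change — katenwuvi
  rule 2 (intervocalic lenition): katenwuvi → kasenwuvi
  rule 3 (pre-nasal raising): kasenwuvi → kasinwuvi
  rule 4 (vowel merger): kasinwuvi → kesinwuvi
  rule 5: no change — kesinwuvi
  ⇒ Karake kesinwuvi
If borrowed from Ulpanish 'asenwuvi' after the early changes, it would undergo only the recent ones:
  rule 4 (vowel merger): asenwuvi → esenwuvi
  rule 5 (degemination): no change (esenwuvi)
  ⇒ as a loan: esenwuvi
Karake 'esenwuvi' matches the loan outcome 'esenwuvi', not the inherited 'kesinwuvi' — it skipped the early Karake changes, so it was borrowed from Ulpanish.

borrowed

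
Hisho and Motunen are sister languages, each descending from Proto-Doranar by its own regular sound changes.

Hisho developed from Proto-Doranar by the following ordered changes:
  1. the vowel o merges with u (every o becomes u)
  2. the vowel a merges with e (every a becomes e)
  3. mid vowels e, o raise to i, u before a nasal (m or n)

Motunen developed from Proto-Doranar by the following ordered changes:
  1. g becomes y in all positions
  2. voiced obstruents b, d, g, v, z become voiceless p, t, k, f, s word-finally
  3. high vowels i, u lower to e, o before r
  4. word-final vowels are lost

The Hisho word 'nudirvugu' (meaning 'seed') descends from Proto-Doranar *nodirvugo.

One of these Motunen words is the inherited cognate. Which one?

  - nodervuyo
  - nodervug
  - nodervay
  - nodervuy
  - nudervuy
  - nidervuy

Motunen: *nodirvugo > nodirvuyo > nodervuyo > nodervuy  (by unconditioned shift, pre-rhotic lowering, apocope)
Only 'nodervuy' matches the regular Motunen development of *nodirvugo.

nodervuy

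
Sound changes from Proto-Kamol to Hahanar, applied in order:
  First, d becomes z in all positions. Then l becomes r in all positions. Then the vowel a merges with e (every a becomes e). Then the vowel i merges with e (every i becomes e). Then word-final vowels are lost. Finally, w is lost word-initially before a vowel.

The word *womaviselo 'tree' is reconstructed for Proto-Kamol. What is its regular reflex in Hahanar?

Hahanar: *womaviselo > womavisero > womevisero > womevesero > womeveser > omeveser  (by unconditioned shift, vowel merger, vowel merger, apocope, glide loss)

omeveser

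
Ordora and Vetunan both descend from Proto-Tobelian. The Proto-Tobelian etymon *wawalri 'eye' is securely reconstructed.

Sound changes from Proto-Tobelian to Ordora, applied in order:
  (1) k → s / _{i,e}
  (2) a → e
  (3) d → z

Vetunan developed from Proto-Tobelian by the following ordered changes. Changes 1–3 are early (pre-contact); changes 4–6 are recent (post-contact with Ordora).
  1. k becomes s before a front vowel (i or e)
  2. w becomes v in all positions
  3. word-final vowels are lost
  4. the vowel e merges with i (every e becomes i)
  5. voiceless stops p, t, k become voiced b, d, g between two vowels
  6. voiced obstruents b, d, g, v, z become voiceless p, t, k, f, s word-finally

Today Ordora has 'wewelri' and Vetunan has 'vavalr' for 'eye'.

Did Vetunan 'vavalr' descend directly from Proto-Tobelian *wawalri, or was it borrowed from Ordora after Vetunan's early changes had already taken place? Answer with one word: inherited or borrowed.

If inherited, *wawalri would pass through all of Vetunan's changes:
Vetunan: start from *wawalri.
  rule 1: no change — wawalri
  rule 2 (unconditioned shift): wawalri → vavalri
  rule 3 (apocope): vavalri → vavalr
  rule 4: no change — vavalr
  rule 5: no change — vavalr
  rule 6: no change — vavalr
  ⇒ Vetunan vavalr
If borrowed from Ordora 'wewelri' after the early changes, it would undergo only the recent ones:
  rule 4 (vowel merger): wewelri → wiwilri
  rule 5 (intervocalic voicing): no change (wiwilri)
  rule 6 (final devoicing): no change (wiwilri)
  ⇒ as a loan: wiwilri
Vetunan 'vavalr' matches the inherited outcome exactly, so it is an inherited cognate, not a loan.

inherited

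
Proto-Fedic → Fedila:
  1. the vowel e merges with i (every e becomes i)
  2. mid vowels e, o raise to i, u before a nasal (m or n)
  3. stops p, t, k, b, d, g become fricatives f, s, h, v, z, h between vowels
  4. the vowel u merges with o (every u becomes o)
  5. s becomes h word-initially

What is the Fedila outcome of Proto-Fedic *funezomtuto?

fonizomtoso

Fedila: start from *funezomtuto.
  rule 1 (vowel merger): funezomtuto → funizomtuto
  rule 2 (pre-nasal raising): funizomtuto → funizumtuto
  rule 3 (intervocalic lenition): funizumtuto → funizumtuso
  rule 4 (vowel merger): funizumtuso → fonizomtoso
  rule 5: no change — fonizomtoso
  ⇒ Fedila fonizomtoso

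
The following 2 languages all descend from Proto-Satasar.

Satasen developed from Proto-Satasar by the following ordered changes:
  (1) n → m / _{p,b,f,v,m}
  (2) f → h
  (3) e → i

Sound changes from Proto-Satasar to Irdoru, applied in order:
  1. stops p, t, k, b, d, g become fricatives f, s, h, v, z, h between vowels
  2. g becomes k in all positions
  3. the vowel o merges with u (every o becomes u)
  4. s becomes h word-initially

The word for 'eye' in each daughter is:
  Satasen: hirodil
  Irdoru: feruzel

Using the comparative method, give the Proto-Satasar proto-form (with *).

*ferodel

Position 4: Satasen has o, Irdoru has u. Satasen preserves o here (none of its changes turn any other segment into o), so the proto-segment is *o.
Position 1: Satasen has h, Irdoru has f. Taking the neighbouring segments as reconstructed: Satasen h could go back to *f or *h; Irdoru f can only go back to *f — the one source consistent with every daughter is *f.
Position 6: Satasen has i, Irdoru has e. Irdoru preserves e here (none of its changes turn any other segment into e), so the proto-segment is *e.
Continuing position by position gives *ferodel; check it forward:
Satasen: *ferodel
  ferodel (rule 1 does not apply)
  ferodel → herodel   [unconditioned shift]
  herodel → hirodil   [vowel merger]
  giving Satasen hirodil.
Irdoru: *ferodel
  ferodel → ferozel   [intervocalic lenition]
  ferozel (rule 2 does not apply)
  ferozel → feruzel   [vowel merger]
  feruzel (rule 4 does not apply)
  giving Irdoru feruzel.
Only *ferodel yields all of Satasen hirodil, Irdoru feruzel.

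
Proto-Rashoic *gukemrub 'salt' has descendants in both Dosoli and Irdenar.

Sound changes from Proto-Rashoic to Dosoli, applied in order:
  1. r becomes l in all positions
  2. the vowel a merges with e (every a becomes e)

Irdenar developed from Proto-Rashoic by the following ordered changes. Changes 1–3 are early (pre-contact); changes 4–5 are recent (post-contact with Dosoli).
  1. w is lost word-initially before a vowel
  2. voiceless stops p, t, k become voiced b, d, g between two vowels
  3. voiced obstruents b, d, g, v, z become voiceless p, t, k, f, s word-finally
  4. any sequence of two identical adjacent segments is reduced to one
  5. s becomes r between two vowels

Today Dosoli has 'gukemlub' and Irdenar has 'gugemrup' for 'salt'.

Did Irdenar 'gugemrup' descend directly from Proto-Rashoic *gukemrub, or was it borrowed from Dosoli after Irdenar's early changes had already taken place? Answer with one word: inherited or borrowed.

If inherited, *gukemrub would pass through all of Irdenar's changes:
Irdenar: *gukemrub
  gukemrub (rule 1 does not apply)
  gukemrub → gugemrub   [intervocalic voicing]
  gugemrub → gugemrup   [final devoicing]
  gugemrup (rule 4 does not apply)
  gugemrup (rule 5 does not apply)
  giving Irdenar gugemrup.
If borrowed from Dosoli 'gukemlub' after the early changes, it would undergo only the recent ones:
  rule 4 (degemination): no change (gukemlub)
  rule 5 (rhotacism): no change (gukemlub)
  ⇒ as a loan: gukemlub
Irdenar 'gugemrup' matches the inherited outcome exactly, so it is an inherited cognate, not a loan.

inherited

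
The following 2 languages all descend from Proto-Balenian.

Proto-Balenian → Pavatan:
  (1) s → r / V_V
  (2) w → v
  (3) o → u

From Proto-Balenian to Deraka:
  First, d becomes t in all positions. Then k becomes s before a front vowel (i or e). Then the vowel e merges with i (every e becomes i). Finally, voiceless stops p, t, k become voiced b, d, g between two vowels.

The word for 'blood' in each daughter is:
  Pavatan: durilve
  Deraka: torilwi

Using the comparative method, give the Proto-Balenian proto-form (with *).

Position 1: Pavatan has d, Deraka has t. Pavatan preserves d here (none of its changes turn any other segment into d), so the proto-segment is *d.
Position 6: Pavatan has v, Deraka has w. Deraka preserves w here (none of its changes turn any other segment into w), so the proto-segment is *w.
Verify the candidate proto-form against each daughter:
Pavatan: start from *dorilwe.
  rule 1: no change — dorilwe
  rule 2 (unconditioned shift): dorilwe → dorilve
  rule 3 (vowel merger): dorilve → durilve
  ⇒ Pavatan durilve
Deraka: *dorilwe
  dorilwe → torilwe   [unconditioned shift]
  torilwe (rule 2 does not apply)
  torilwe → torilwi   [vowel merger]
  torilwi (rule 4 does not apply)
  giving Deraka torilwi.
*dorilwe is the unique common source.

*dorilwe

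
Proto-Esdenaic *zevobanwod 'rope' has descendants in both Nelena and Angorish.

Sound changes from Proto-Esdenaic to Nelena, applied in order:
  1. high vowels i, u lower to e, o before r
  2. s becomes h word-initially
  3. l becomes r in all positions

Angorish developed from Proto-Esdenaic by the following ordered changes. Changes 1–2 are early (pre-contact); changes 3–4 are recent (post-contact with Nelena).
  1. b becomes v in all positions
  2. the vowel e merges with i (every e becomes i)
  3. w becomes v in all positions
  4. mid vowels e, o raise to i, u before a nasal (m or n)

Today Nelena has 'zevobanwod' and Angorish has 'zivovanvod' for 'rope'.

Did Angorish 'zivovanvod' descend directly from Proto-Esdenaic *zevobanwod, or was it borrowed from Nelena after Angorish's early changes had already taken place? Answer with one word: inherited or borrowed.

If inherited, *zevobanwod would pass through all of Angorish's changes:
Angorish: start from *zevobanwod.
  rule 1 (unconditioned shift): zevobanwod → zevovanwod
  rule 2 (vowel merger): zevovanwod → zivovanwod
  rule 3 (unconditioned shift): zivovanwod → zivovanvod
  rule 4: no change — zivovanvod
  ⇒ Angorish zivovanvod
If borrowed from Nelena 'zevobanwod' after the early changes, it would undergo only the recent ones:
  rule 3 (unconditioned shift): zevobanwod → zevobanvod
  rule 4 (pre-nasal raising): no change (zevobanvod)
  ⇒ as a loan: zevobanvod
Angorish 'zivovanvod' matches the inherited outcome exactly, so it is an inherited cognate, not a loan.

inherited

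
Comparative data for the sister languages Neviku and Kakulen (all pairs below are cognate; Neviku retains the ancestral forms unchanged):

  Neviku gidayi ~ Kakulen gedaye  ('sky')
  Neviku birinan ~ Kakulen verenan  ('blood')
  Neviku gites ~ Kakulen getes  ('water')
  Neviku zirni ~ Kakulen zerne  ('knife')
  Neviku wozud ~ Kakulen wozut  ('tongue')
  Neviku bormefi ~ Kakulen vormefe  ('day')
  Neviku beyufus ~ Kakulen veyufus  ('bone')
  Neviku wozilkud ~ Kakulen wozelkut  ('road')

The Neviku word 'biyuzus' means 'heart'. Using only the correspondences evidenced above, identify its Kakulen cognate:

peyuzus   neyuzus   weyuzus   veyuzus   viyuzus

birinan ~ verenan — Neviku b corresponds to Kakulen v word-initially before a front vowel.
gidayi ~ gedaye, gites ~ getes — Neviku i corresponds to Kakulen e after a consonant, before a consonant other than r, m, n, p, b, f, v.
Applying these to Neviku 'biyuzus':
  biyuzus → viyuzus   (b→v word-initially before a front vowel)
  viyuzus → veyuzus   (i→e after a consonant, before a consonant other than r, m, n, p, b, f, v)
So the Kakulen cognate is 'veyuzus'.

veyuzus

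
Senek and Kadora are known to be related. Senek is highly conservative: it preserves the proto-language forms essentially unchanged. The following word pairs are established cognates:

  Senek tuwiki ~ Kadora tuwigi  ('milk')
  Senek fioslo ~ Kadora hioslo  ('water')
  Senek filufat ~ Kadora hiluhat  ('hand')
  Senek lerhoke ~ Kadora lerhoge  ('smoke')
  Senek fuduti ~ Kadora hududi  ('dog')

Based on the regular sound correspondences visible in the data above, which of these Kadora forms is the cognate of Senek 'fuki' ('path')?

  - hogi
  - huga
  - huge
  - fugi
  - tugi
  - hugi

hugi

fuduti ~ hududi — Senek f corresponds to Kadora h word-initially before a back vowel.
tuwiki ~ tuwigi — Senek k corresponds to Kadora g between vowels (before a front vowel).
Applying these to Senek 'fuki':
  fuki → huki   (f→h word-initially before a back vowel)
  huki → hugi   (k→g between vowels (before a front vowel))
So the Kadora cognate is 'hugi'.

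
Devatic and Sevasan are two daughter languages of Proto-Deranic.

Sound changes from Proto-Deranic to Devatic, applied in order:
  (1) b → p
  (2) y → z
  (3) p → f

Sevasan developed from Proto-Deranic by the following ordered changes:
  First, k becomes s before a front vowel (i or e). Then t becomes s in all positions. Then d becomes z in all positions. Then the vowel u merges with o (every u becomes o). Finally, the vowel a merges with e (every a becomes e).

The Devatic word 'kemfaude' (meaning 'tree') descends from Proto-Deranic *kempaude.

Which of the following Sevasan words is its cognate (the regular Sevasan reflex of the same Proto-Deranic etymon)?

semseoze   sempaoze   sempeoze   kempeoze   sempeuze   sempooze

Sevasan: *kempaude
  kempaude → sempaude   [palatalisation]
  sempaude (rule 2 does not apply)
  sempaude → sempauze   [unconditioned shift]
  sempauze → sempaoze   [vowel merger]
  sempaoze → sempeoze   [vowel merger]
  giving Sevasan sempeoze.
Only 'sempeoze' matches the regular Sevasan development of *kempaude.

sempeoze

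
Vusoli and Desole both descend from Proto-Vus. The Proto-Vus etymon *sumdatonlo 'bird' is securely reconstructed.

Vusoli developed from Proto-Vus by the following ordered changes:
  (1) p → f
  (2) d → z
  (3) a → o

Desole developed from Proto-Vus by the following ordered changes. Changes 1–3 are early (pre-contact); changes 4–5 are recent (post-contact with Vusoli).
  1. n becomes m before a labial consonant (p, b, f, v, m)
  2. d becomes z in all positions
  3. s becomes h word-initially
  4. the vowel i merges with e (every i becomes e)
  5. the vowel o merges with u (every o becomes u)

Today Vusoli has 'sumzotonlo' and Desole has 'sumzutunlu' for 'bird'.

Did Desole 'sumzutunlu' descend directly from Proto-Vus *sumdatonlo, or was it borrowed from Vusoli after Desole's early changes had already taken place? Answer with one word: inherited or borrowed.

If inherited, *sumdatonlo would pass through all of Desole's changes:
Desole: start from *sumdatonlo.
  rule 1: no change — sumdatonlo
  rule 2 (unconditioned shift): sumdatonlo → sumzatonlo
  rule 3 (debuccalisation): sumzatonlo → humzatonlo
  rule 4: no change — humzatonlo
  rule 5 (vowel merger): humzatonlo → humzatunlu
  ⇒ Desole humzatunlu
If borrowed from Vusoli 'sumzotonlo' after the early changes, it would undergo only the recent ones:
  rule 4 (vowel merger): no change (sumzotonlo)
  rule 5 (vowel merger): sumzotonlo → sumzutunlu
  ⇒ as a loan: sumzutunlu
Desole 'sumzutunlu' matches the loan outcome 'sumzutunlu', not the inherited 'humzatunlu' — it skipped the early Desole changes, so it was borrowed from Vusoli.

borrowed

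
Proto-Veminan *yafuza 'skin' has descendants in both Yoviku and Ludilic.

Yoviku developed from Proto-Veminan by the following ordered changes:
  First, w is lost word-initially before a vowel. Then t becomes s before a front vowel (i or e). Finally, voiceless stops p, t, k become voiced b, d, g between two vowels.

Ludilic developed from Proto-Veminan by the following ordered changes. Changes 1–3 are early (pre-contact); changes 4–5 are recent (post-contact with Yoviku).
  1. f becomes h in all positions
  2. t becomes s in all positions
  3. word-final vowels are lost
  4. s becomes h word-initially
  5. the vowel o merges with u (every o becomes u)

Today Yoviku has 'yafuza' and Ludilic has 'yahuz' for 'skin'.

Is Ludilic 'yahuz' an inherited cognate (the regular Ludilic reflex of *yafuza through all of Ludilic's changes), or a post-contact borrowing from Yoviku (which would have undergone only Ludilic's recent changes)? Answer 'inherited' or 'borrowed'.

If inherited, *yafuza would pass through all of Ludilic's changes:
Ludilic: *yafuza > yahuza > yahuz  (by unconditioned shift, apocope)
If borrowed from Yoviku 'yafuza' after the early changes, it would undergo only the recent ones:
  rule 4 (debuccalisation): no change (yafuza)
  rule 5 (vowel merger): no change (yafuza)
  ⇒ as a loan: yafuza
Ludilic 'yahuz' matches the inherited outcome exactly, so it is an inherited cognate, not a loan.

inherited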